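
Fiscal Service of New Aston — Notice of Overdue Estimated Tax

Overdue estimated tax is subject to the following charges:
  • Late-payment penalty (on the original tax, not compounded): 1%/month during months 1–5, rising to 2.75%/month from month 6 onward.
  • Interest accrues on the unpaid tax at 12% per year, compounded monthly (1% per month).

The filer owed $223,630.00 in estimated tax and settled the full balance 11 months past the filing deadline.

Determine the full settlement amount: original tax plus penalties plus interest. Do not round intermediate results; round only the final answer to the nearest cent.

$297,577.36

Penalty, months 1–5: 5 × 1% × $223,630.00 = $11,181.50
Penalty, months 6–11: 6 × 2.75% × $223,630.00 = $36,898.95
Interest: $223,630.00 × ((1 + 0.01)^11 − 1) = $223,630.00 × 0.1156683… = $25,866.9124…
Total = $223,630.00 + $48,080.4500 + $25,866.9124… = $297,577.36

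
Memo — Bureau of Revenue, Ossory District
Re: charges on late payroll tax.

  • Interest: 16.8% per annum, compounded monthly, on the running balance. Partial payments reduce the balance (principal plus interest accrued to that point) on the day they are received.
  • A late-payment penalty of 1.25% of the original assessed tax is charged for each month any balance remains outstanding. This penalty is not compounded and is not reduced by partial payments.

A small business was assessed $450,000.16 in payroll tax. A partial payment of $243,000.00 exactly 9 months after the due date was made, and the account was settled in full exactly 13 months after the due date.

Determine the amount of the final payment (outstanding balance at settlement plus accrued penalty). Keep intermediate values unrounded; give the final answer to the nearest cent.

$355,374.20

Monthly rate = 16.8% ÷ 12 = 1.4%
Balance at month 9: $450,000.1600 × (1 + 0.014)^9 = $509,981.3135…
After $243,000.00 payment: $509,981.3135… − $243,000.00 = $266,981.3135…
Balance at month 13: $266,981.3135… × (1 + 0.014)^4 = $282,249.1777…
Penalty: 13 × 1.25% × $450,000.16 = $73,125.03…
Final settlement = outstanding balance + penalty = $282,249.1777… + $73,125.03… = $355,374.20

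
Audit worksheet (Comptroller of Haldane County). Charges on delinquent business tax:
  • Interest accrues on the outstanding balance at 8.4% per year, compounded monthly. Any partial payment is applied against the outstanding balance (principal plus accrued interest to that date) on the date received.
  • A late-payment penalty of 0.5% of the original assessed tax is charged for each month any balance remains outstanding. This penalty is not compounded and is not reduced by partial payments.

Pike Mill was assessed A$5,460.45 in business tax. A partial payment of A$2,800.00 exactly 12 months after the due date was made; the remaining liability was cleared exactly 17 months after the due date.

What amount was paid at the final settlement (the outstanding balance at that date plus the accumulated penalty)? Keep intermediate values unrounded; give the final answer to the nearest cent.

A$3,712.69

Monthly rate = 8.4% ÷ 12 = 0.7%
Balance at month 12: A$5,460.4500 × (1 + 0.007)^12 = A$5,937.2055…
After A$2,800.00 payment: A$5,937.2055… − A$2,800.00 = A$3,137.2055…
Balance at month 17: A$3,137.2055… × (1 + 0.007)^5 = A$3,248.5557…
Penalty: 17 × 0.5% × A$5,460.45 = A$464.14…
Final settlement = outstanding balance + penalty = A$3,248.5557… + A$464.14… = A$3,712.69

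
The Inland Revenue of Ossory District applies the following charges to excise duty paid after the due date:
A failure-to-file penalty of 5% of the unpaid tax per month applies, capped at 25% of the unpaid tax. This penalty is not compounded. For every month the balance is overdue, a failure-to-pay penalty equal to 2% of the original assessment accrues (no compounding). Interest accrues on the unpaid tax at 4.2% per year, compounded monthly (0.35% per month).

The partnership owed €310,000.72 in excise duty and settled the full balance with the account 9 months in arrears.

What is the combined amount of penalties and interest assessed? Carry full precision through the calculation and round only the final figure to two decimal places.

€143,203.16

Failure-to-file: 9 × 5% × €310,000.72 = €139,500.32…, capped at 25% × €310,000.72 = €77,500.18
Failure-to-pay penalty: 9 × 2% × €310,000.72 = €55,800.13…
Interest: €310,000.72 × ((1 + 0.0035)^9 − 1) = €310,000.72 × 0.0319446… = €9,902.8553…
Penalties + interest = €133,300.3096 + €9,902.8553… = €143,203.16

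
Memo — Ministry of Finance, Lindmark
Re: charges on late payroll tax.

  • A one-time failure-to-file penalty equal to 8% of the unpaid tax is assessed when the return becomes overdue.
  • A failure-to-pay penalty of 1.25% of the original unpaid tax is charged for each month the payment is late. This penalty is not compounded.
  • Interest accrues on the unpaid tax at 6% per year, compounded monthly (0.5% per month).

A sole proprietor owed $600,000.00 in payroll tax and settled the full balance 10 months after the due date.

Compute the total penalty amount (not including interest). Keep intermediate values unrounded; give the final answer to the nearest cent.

Failure-to-file penalty: 8% × $600,000.00 = $48,000.00
Failure-to-pay penalty: 10 × 1.25% × $600,000.00 = $75,000.00
Total penalty = $48,000.00 + $75,000.00 = $123,000.00

$123,000.00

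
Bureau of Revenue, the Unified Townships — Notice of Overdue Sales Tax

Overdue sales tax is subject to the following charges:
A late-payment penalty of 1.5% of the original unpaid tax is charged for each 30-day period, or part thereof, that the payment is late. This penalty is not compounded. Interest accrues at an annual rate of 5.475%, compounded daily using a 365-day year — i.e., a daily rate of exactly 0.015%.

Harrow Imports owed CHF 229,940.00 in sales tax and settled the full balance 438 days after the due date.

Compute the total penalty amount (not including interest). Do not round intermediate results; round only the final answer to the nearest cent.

Penalty periods: ⌈438/30⌉ = 15; penalty = 15 × 1.5% × CHF 229,940.00 = CHF 51,736.50

CHF 51,736.50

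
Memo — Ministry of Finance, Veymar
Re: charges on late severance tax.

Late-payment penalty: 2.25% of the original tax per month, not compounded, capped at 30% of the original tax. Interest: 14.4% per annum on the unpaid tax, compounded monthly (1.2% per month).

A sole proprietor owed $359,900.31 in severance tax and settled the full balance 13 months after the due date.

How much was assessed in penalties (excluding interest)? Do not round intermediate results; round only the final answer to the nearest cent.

$105,270.84

Penalty: 13 × 2.25% × $359,900.31 = $105,270.84… (below the 30% cap of $107,970.09…)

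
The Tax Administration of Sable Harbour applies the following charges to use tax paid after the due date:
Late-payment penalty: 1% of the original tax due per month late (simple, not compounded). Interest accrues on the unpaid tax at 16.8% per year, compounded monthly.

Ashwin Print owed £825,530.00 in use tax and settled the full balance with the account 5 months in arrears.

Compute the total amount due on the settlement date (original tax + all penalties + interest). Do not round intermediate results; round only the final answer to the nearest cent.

Late-payment penalty: 5 × 1% × £825,530.00 = £41,276.50
Interest (16.8%/yr ÷ 12 = 1.4%/month): £825,530.00 × ((1 + 0.014)^5 − 1) = £59,427.9504…
Total = £825,530.00 + £41,276.5000 + £59,427.9504… = £926,234.45

£926,234.45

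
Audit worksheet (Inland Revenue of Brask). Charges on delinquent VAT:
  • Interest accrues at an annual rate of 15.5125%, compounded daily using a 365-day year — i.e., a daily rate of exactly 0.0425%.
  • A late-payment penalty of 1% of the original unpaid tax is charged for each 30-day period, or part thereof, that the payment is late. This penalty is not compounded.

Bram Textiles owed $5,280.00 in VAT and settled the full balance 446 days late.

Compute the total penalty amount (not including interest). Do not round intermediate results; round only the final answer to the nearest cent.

$792.00

Penalty periods: ⌈446/30⌉ = 15; penalty = 15 × 1% × $5,280.00 = $792.00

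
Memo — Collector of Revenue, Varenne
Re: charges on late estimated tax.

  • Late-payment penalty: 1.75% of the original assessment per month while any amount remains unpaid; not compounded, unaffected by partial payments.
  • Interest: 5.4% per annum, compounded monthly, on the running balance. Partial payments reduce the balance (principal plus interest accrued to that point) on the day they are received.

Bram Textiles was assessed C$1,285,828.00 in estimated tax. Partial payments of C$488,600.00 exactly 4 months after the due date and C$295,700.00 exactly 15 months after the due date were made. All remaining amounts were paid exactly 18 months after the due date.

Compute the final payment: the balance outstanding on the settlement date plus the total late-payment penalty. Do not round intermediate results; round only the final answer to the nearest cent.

Monthly rate = 5.4% ÷ 12 = 0.45%
Balance at month 4: C$1,285,828.0000 × (1 + 0.0045)^4 = C$1,309,129.6013…
After C$488,600.00 payment: C$1,309,129.6013… − C$488,600.00 = C$820,529.6013…
Balance at month 15: C$820,529.6013… × (1 + 0.0045)^11 = C$862,072.1303…
After C$295,700.00 payment: C$862,072.1303… − C$295,700.00 = C$566,372.1303…
Balance at month 18: C$566,372.1303… × (1 + 0.0045)^3 = C$574,052.6128…
Penalty: 18 × 1.75% × C$1,285,828.00 = C$405,035.82
Final settlement = outstanding balance + penalty = C$574,052.6128… + C$405,035.82 = C$979,088.43

C$979,088.43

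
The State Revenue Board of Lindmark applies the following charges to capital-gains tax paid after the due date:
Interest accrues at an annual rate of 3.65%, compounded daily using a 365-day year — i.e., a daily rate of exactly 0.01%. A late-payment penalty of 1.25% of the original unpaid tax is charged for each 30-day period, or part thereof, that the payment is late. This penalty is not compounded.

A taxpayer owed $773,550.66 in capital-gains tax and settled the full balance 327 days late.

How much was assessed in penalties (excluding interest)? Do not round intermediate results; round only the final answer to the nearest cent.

$106,363.22

Penalty periods: ⌈327/30⌉ = 11; penalty = 11 × 1.25% × $773,550.66 = $106,363.22…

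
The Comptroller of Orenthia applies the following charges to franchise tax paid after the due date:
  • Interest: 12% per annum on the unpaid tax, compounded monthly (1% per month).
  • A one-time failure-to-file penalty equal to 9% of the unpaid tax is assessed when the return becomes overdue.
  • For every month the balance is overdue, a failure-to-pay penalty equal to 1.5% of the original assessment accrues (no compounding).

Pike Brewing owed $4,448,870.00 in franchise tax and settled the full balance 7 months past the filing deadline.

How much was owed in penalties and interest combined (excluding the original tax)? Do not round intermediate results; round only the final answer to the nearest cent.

Failure-to-file penalty: 9% × $4,448,870.00 = $400,398.30
Failure-to-pay penalty: 7 × 1.5% × $4,448,870.00 = $467,131.35
Interest: $4,448,870.00 × ((1 + 0.01)^7 − 1) = $4,448,870.00 × 0.0721354… = $320,920.8039…
Penalties + interest = $867,529.6500 + $320,920.8039… = $1,188,450.45

$1,188,450.45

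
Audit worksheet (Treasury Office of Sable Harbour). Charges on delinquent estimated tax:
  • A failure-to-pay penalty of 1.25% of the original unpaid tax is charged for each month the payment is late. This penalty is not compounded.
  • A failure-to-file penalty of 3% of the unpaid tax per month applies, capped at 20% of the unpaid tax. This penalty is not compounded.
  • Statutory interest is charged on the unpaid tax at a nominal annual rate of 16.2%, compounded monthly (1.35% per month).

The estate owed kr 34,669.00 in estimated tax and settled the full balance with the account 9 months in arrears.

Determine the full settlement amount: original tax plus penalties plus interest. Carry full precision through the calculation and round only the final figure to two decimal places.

kr 49,950.12

Failure-to-file: 9 × 3% × kr 34,669.00 = kr 9,360.63, capped at 20% × kr 34,669.00 = kr 6,933.80
Failure-to-pay penalty: 9 × 1.25% × kr 34,669.00 = kr 3,900.26…
Interest: kr 34,669.00 × ((1 + 0.0135)^9 − 1) = kr 34,669.00 × 0.1282719… = kr 4,447.0590…
Total = kr 34,669.00 + kr 10,834.0625 + kr 4,447.0590… = kr 49,950.12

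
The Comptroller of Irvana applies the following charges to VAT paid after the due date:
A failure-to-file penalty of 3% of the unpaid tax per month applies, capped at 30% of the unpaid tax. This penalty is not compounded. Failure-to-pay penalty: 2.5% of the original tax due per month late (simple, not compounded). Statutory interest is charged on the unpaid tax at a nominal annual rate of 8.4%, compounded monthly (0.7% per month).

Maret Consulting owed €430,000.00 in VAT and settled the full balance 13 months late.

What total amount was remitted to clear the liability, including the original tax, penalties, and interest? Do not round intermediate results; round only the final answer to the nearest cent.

€739,566.39

Failure-to-file: 13 × 3% × €430,000.00 = €167,700.00, capped at 30% × €430,000.00 = €129,000.00
Failure-to-pay penalty = 2.5% × €430,000.00 × 13 mo = €139,750.00
Interest: €430,000.00 × ((1 + 0.007)^13 − 1) = €430,000.00 × 0.0949218… = €40,816.3897…
Total = €430,000.00 + €268,750.0000 + €40,816.3897… = €739,566.39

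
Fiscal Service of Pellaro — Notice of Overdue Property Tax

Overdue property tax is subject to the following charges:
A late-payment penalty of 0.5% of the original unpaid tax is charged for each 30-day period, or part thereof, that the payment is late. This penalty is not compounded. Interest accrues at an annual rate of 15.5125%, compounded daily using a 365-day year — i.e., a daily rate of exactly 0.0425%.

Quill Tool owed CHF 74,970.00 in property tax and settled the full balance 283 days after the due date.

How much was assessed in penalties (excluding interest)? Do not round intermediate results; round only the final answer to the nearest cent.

CHF 3,748.50

Penalty periods: ⌈283/30⌉ = 10; penalty = 10 × 0.5% × CHF 74,970.00 = CHF 3,748.50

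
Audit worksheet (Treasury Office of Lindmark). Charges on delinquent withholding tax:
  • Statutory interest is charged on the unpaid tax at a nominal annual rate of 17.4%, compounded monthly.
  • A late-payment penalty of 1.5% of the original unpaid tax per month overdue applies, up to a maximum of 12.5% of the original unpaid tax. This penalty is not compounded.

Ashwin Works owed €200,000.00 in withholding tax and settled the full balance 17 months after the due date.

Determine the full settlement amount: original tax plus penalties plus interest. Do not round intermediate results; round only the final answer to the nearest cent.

Penalty (uncapped): 17 × 1.5% × €200,000.00 = €51,000.00; cap = 12.5% × €200,000.00 = €25,000.00 → penalty = €25,000.00
Interest (17.4%/yr ÷ 12 = 1.45%/month): €200,000.00 × ((1 + 0.0145)^17 − 1) = €55,455.2714…
Total = €200,000.00 + €25,000.0000 + €55,455.2714… = €280,455.27

€280,455.27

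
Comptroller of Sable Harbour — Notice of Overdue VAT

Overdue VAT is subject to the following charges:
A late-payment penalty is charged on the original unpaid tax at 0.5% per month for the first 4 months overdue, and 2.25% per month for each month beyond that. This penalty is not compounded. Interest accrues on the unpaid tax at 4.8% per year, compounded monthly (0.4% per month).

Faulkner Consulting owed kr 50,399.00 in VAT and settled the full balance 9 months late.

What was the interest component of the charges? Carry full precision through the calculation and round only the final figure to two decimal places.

kr 1,843.67

Interest: kr 50,399.00 × ((1 + 0.004)^9 − 1) = kr 50,399.00 × 0.0365814… = kr 1,843.6664…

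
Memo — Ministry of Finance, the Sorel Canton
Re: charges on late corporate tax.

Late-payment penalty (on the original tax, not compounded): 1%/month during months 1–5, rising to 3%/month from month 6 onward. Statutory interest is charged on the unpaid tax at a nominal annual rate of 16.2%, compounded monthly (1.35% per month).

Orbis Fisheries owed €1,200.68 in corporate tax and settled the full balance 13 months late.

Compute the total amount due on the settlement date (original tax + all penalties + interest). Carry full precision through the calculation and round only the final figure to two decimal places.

Penalty, months 1–5: 5 × 1% × €1,200.68 = €60.03…
Penalty, months 6–13: 8 × 3% × €1,200.68 = €288.16…
Interest: €1,200.68 × ((1 + 0.0135)^13 − 1) = €1,200.68 × 0.1904435… = €228.6617…
Total = €1,200.68 + €348.1972 + €228.6617… = €1,777.54

€1,777.54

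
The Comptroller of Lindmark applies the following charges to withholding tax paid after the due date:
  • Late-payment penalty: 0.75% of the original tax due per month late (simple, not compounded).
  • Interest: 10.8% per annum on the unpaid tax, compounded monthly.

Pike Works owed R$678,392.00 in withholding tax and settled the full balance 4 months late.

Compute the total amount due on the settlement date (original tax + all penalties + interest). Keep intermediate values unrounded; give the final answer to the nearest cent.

Late-payment penalty: 4 × 0.75% × R$678,392.00 = R$20,351.76
Interest (10.8%/yr ÷ 12 = 0.9%/month): R$678,392.00 × ((1 + 0.009)^4 − 1) = R$24,753.7932…
Total = R$678,392.00 + R$20,351.7600 + R$24,753.7932… = R$723,497.55

R$723,497.55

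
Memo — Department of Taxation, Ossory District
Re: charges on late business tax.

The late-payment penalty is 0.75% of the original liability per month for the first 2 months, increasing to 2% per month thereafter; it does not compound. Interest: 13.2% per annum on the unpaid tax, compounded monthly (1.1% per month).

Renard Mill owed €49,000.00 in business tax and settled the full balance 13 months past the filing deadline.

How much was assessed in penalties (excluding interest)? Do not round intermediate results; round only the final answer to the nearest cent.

Penalty, months 1–2: 2 × 0.75% × €49,000.00 = €735.00
Penalty, months 3–13: 11 × 2% × €49,000.00 = €10,780.00
Total penalty = €735.00 + €10,780.00 = €11,515.00

€11,515.00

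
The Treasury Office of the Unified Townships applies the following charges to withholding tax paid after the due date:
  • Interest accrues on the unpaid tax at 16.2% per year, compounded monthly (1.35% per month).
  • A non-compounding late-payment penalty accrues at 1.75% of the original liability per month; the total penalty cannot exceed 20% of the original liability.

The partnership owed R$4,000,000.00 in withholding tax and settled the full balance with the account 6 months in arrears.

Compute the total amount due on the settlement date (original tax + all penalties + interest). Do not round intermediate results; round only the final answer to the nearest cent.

R$4,755,133.83

Penalty: 6 × 1.75% × R$4,000,000.00 = R$420,000.00 (below the 20% cap of R$800,000.00)
Interest: R$4,000,000.00 × ((1 + 0.0135)^6 − 1) = R$4,000,000.00 × 0.0837835… = R$335,133.8337…
Total = R$4,000,000.00 + R$420,000.0000 + R$335,133.8337… = R$4,755,133.83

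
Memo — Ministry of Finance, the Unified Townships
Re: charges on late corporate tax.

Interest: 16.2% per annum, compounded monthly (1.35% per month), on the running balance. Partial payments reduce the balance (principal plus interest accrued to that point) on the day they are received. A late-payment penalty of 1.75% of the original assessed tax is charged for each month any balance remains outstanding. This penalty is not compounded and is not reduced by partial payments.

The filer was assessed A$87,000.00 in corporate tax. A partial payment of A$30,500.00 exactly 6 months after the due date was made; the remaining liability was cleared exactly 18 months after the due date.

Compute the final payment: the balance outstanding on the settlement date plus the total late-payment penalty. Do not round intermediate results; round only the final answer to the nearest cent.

A$102,330.89

Balance at month 6: A$87,000.0000 × (1 + 0.0135)^6 = A$94,289.1609…
After A$30,500.00 payment: A$94,289.1609… − A$30,500.00 = A$63,789.1609…
Balance at month 18: A$63,789.1609… × (1 + 0.0135)^12 = A$74,925.8926…
Penalty: 18 × 1.75% × A$87,000.00 = A$27,405.00
Final settlement = outstanding balance + penalty = A$74,925.8926… + A$27,405.00 = A$102,330.89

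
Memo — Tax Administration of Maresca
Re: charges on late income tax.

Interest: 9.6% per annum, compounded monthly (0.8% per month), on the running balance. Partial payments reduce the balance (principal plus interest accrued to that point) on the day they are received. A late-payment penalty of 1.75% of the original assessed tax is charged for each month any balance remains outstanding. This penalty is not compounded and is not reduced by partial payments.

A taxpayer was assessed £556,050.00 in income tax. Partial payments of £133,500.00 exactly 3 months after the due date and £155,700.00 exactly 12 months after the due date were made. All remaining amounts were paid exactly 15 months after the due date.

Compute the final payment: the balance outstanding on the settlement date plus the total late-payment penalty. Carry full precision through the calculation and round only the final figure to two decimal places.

£466,246.49

Balance at month 3: £556,050.0000 × (1 + 0.008)^3 = £569,502.2463…
After £133,500.00 payment: £569,502.2463… − £133,500.00 = £436,002.2463…
Balance at month 12: £436,002.2463… × (1 + 0.008)^9 = £468,417.9356…
After £155,700.00 payment: £468,417.9356… − £155,700.00 = £312,717.9356…
Balance at month 15: £312,717.9356… × (1 + 0.008)^3 = £320,283.3680…
Penalty: 15 × 1.75% × £556,050.00 = £145,963.13…
Final settlement = outstanding balance + penalty = £320,283.3680… + £145,963.13… = £466,246.49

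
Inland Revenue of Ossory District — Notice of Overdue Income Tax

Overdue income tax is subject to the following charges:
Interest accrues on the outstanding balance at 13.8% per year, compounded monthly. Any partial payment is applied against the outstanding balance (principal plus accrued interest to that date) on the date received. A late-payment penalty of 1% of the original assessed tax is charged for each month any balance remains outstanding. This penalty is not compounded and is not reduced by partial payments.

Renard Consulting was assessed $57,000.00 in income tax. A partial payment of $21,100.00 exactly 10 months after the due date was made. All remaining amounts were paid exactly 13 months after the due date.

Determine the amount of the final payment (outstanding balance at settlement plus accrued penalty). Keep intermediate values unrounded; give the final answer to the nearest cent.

Monthly rate = 13.8% ÷ 12 = 1.15%
Balance at month 10: $57,000.0000 × (1 + 0.0115)^10 = $63,904.8363…
After $21,100.00 payment: $63,904.8363… − $21,100.00 = $42,804.8363…
Balance at month 13: $42,804.8363… × (1 + 0.0115)^3 = $44,298.6511…
Penalty: 13 × 1% × $57,000.00 = $7,410.00
Final settlement = outstanding balance + penalty = $44,298.6511… + $7,410.00 = $51,708.65

$51,708.65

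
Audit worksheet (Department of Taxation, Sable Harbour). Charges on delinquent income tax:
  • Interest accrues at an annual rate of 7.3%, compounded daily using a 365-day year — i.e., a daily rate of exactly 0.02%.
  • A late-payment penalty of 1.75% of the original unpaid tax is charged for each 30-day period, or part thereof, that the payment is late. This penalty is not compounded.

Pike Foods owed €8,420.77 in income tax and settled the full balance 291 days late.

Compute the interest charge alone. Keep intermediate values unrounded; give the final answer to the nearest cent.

€504.58

Interest: €8,420.77 × ((1 + 0.0002)^291 − 1) = €8,420.77 × 0.05992079… = €504.5792…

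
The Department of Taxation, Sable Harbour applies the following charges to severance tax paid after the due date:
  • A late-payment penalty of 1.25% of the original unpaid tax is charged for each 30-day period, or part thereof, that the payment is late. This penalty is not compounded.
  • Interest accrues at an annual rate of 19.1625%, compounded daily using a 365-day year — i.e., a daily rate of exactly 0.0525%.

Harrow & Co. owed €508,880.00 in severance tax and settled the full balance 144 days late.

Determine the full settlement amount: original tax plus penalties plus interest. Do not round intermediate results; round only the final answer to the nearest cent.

€580,637.01

Penalty periods: ⌈144/30⌉ = 5; penalty = 5 × 1.25% × €508,880.00 = €31,805.00
Interest: €508,880.00 × ((1 + 0.000525)^144 − 1) = €508,880.00 × 0.07850968… = €39,952.0058…
Total = €508,880.00 + €31,805.0000 + €39,952.0058… = €580,637.01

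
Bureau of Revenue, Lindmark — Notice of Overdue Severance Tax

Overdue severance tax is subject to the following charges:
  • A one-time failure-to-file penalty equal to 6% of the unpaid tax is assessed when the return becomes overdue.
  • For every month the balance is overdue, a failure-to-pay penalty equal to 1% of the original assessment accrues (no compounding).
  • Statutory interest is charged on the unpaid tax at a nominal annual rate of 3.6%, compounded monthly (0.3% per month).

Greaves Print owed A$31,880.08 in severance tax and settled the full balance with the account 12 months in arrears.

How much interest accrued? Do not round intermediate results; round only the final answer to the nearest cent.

Interest: A$31,880.08 × ((1 + 0.003)^12 − 1) = A$31,880.08 × 0.0366000… = A$1,166.8103…

A$1,166.81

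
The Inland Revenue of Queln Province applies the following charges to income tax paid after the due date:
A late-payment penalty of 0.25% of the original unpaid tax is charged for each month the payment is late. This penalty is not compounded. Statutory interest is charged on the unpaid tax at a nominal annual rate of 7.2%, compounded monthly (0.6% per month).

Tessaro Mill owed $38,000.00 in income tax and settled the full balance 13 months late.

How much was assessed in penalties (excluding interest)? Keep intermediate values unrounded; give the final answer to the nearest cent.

$1,235.00

Late-payment penalty: 13 × 0.25% × $38,000.00 = $1,235.00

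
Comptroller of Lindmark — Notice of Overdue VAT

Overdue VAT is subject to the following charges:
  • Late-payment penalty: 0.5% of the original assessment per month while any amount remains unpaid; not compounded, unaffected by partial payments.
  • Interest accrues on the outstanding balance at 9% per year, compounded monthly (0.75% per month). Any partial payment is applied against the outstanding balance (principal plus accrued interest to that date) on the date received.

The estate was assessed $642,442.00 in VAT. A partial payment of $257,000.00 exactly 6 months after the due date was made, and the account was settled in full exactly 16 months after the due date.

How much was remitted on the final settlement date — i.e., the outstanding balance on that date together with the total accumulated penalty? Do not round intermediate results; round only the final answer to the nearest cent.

Balance at month 6: $642,442.0000 × (1 + 0.0075)^6 = $671,899.4016…
After $257,000.00 payment: $671,899.4016… − $257,000.00 = $414,899.4016…
Balance at month 16: $414,899.4016… × (1 + 0.0075)^10 = $447,088.3533…
Penalty: 16 × 0.5% × $642,442.00 = $51,395.36
Final settlement = outstanding balance + penalty = $447,088.3533… + $51,395.36 = $498,483.71

$498,483.71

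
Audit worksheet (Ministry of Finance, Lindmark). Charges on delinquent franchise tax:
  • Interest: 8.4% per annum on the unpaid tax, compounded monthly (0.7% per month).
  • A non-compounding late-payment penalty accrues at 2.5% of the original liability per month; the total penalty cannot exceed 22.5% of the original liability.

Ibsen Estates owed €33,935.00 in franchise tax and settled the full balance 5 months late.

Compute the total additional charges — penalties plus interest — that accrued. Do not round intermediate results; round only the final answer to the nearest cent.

Penalty: 5 × 2.5% × €33,935.00 = €4,241.88… (below the 22.5% cap of €7,635.38…)
Interest: €33,935.00 × ((1 + 0.007)^5 − 1) = €33,935.00 × 0.0354934… = €1,204.4700…
Penalties + interest = €4,241.8750 + €1,204.4700… = €5,446.34

€5,446.34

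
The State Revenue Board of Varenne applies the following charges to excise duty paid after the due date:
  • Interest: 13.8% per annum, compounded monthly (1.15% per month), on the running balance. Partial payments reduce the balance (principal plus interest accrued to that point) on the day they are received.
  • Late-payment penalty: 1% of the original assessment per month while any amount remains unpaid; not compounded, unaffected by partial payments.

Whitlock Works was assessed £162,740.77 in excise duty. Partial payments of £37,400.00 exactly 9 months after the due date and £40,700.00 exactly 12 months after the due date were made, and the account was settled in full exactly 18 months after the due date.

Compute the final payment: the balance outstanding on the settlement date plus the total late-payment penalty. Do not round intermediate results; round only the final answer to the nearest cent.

Balance at month 9: £162,740.7700 × (1 + 0.0115)^9 = £180,380.4020…
After £37,400.00 payment: £180,380.4020… − £37,400.00 = £142,980.4020…
Balance at month 12: £142,980.4020… × (1 + 0.0115)^3 = £147,970.1708…
After £40,700.00 payment: £147,970.1708… − £40,700.00 = £107,270.1708…
Balance at month 18: £107,270.1708… × (1 + 0.0115)^6 = £114,887.9009…
Penalty: 18 × 1% × £162,740.77 = £29,293.34…
Final settlement = outstanding balance + penalty = £114,887.9009… + £29,293.34… = £144,181.24

£144,181.24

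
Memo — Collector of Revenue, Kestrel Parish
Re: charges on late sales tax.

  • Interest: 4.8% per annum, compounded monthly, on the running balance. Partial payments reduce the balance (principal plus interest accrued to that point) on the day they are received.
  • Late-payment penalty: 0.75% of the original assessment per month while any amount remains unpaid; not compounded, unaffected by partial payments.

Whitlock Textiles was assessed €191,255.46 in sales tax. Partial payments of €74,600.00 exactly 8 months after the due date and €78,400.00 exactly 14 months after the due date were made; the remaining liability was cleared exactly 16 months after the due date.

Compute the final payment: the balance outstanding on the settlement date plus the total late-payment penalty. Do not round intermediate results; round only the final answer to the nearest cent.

Monthly rate = 4.8% ÷ 12 = 0.4%
Balance at month 8: €191,255.4600 × (1 + 0.004)^8 = €197,462.0061…
After €74,600.00 payment: €197,462.0061… − €74,600.00 = €122,862.0061…
Balance at month 14: €122,862.0061… × (1 + 0.004)^6 = €125,840.3388…
After €78,400.00 payment: €125,840.3388… − €78,400.00 = €47,440.3388…
Balance at month 16: €47,440.3388… × (1 + 0.004)^2 = €47,820.6206…
Penalty: 16 × 0.75% × €191,255.46 = €22,950.66…
Final settlement = outstanding balance + penalty = €47,820.6206… + €22,950.66… = €70,771.28

€70,771.28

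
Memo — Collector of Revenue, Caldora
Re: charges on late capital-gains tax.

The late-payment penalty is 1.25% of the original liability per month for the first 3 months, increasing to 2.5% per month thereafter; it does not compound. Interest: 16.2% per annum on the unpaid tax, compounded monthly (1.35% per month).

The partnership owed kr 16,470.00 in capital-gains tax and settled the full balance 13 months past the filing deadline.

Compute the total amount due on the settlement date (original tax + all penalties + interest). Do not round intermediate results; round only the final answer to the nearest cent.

kr 24,341.73

Penalty, months 1–3: 3 × 1.25% × kr 16,470.00 = kr 617.63…
Penalty, months 4–13: 10 × 2.5% × kr 16,470.00 = kr 4,117.50
Interest: kr 16,470.00 × ((1 + 0.0135)^13 − 1) = kr 16,470.00 × 0.1904435… = kr 3,136.6045…
Total = kr 16,470.00 + kr 4,735.1250 + kr 3,136.6045… = kr 24,341.73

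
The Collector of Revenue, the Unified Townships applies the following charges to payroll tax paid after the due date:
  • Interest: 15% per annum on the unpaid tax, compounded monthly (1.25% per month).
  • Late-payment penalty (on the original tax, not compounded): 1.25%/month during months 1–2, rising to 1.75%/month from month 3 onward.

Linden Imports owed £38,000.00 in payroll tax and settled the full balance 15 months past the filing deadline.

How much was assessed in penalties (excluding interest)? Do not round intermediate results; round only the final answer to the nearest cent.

£9,595.00

Penalty, months 1–2: 2 × 1.25% × £38,000.00 = £950.00
Penalty, months 3–15: 13 × 1.75% × £38,000.00 = £8,645.00
Total penalty = £950.00 + £8,645.00 = £9,595.00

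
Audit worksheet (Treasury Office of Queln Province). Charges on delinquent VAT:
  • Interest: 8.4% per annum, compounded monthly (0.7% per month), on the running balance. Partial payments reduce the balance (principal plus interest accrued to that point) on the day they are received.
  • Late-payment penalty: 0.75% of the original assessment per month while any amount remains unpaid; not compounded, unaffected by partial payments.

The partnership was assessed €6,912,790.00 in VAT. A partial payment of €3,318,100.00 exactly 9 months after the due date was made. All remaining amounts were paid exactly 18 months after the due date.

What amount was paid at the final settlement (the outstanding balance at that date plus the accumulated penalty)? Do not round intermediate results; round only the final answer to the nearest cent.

Balance at month 9: €6,912,790.0000 × (1 + 0.007)^9 = €7,360,691.2089…
After €3,318,100.00 payment: €7,360,691.2089… − €3,318,100.00 = €4,042,591.2089…
Balance at month 18: €4,042,591.2089… × (1 + 0.007)^9 = €4,304,523.2927…
Penalty: 18 × 0.75% × €6,912,790.00 = €933,226.65
Final settlement = outstanding balance + penalty = €4,304,523.2927… + €933,226.65 = €5,237,749.94

€5,237,749.94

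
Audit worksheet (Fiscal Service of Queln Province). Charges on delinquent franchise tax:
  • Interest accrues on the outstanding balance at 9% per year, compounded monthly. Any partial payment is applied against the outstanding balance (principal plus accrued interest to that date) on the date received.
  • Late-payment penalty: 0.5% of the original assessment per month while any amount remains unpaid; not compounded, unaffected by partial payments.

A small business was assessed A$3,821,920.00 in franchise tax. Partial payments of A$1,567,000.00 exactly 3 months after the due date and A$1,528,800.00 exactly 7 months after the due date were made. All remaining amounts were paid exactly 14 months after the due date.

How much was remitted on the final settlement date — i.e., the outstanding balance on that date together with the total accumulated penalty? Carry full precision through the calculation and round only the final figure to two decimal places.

A$1,198,791.87

Monthly rate = 9% ÷ 12 = 0.75%
Balance at month 3: A$3,821,920.0000 × (1 + 0.0075)^3 = A$3,908,559.7614…
After A$1,567,000.00 payment: A$3,908,559.7614… − A$1,567,000.00 = A$2,341,559.7614…
Balance at month 7: A$2,341,559.7614… × (1 + 0.0075)^4 = A$2,412,600.7894…
After A$1,528,800.00 payment: A$2,412,600.7894… − A$1,528,800.00 = A$883,800.7894…
Balance at month 14: A$883,800.7894… × (1 + 0.0075)^7 = A$931,257.4687…
Penalty: 14 × 0.5% × A$3,821,920.00 = A$267,534.40
Final settlement = outstanding balance + penalty = A$931,257.4687… + A$267,534.40 = A$1,198,791.87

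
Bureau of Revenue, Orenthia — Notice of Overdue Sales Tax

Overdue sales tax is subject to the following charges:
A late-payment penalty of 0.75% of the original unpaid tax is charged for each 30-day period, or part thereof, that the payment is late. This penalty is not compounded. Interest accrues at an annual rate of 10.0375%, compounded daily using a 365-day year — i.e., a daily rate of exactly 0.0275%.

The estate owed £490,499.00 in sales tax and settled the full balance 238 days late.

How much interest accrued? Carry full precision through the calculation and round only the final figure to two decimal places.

£33,172.32

Interest: £490,499.00 × ((1 + 0.000275)^238 − 1) = £490,499.00 × 0.06762975… = £33,172.3236…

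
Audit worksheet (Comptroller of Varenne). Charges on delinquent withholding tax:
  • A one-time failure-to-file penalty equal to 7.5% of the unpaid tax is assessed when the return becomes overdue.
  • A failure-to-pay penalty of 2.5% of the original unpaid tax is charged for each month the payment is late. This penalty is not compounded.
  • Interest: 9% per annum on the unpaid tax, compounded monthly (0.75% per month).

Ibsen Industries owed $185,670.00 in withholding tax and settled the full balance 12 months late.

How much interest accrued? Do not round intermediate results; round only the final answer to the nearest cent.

$17,417.13

Interest: $185,670.00 × ((1 + 0.0075)^12 − 1) = $185,670.00 × 0.0938069… = $17,417.1267…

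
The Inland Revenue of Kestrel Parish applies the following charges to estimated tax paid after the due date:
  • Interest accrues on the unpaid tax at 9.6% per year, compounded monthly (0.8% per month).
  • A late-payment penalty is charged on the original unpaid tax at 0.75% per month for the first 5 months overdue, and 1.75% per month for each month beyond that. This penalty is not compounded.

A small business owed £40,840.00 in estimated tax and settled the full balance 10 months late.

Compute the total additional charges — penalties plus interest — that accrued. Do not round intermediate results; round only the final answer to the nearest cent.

£8,492.36

Penalty, months 1–5: 5 × 0.75% × £40,840.00 = £1,531.50
Penalty, months 6–10: 5 × 1.75% × £40,840.00 = £3,573.50
Interest: £40,840.00 × ((1 + 0.008)^10 − 1) = £40,840.00 × 0.0829423… = £3,387.3639…
Penalties + interest = £5,105.0000 + £3,387.3639… = £8,492.36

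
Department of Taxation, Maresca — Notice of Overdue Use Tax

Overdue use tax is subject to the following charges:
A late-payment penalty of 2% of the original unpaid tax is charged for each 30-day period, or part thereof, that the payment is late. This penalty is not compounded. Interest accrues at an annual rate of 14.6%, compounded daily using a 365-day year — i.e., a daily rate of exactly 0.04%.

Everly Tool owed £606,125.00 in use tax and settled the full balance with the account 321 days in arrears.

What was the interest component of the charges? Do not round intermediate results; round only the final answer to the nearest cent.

Interest: £606,125.00 × ((1 + 0.0004)^321 − 1) = £606,125.00 × 0.13697852… = £83,026.1082…

£83,026.11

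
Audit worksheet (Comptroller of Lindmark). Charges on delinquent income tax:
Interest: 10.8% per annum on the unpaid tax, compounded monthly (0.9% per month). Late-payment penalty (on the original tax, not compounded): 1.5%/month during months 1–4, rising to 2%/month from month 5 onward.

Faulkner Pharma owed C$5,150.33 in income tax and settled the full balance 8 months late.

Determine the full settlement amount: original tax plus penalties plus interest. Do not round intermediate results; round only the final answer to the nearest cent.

Penalty, months 1–4: 4 × 1.5% × C$5,150.33 = C$309.02…
Penalty, months 5–8: 4 × 2% × C$5,150.33 = C$412.03…
Interest: C$5,150.33 × ((1 + 0.009)^8 − 1) = C$5,150.33 × 0.0743093… = C$382.7173…
Total = C$5,150.33 + C$721.0462 + C$382.7173… = C$6,254.09

C$6,254.09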